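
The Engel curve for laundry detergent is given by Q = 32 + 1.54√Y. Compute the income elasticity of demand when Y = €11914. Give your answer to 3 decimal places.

0.420

At Y = 11914: Q = 200.093.
dQ/dY = 1.54/(2√Y) = 0.00705443 at this income.
η = (dQ/dY)·(Y/Q) = 0.00705443 × (11914/200.093) = 0.420.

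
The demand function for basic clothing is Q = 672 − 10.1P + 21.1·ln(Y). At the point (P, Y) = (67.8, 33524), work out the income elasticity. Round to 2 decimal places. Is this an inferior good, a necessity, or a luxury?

At P = 67.8, Y = 33524: Q = 207.082.
Holding P constant, ∂Q/∂Y = 21.1/Y = 0.0006294.
η_Y = (∂Q/∂Y)·(Y/Q) = 0.0006294 × (33524/207.082) = 0.10.
Since 0 < η < 1, this is a necessity.

0.10 (necessity)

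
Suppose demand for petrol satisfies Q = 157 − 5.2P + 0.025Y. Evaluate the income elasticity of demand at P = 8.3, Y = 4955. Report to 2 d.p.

0.52

At P = 8.3, Y = 4955: Q = 237.715.
Holding P constant, ∂Q/∂Y = 0.025.
η_Y = (∂Q/∂Y)·(Y/Q) = 0.025 × (4955/237.715) = 0.52.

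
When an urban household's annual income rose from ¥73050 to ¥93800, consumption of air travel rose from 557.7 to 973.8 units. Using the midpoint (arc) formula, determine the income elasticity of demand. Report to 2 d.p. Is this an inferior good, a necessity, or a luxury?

ΔQ = 973.8 − 557.7 = 416.1; midpoint Q̄ = (557.7 + 973.8)/2 = 765.75.
ΔI = 93800 − 73050 = 20750; midpoint Ī = (73050 + 93800)/2 = 83425.
η = (ΔQ/Q̄) ÷ (ΔI/Ī) = (416.1/765.75) ÷ (20750/83425) = 2.18.
η > 1 ⇒ luxury.

2.18 (luxury)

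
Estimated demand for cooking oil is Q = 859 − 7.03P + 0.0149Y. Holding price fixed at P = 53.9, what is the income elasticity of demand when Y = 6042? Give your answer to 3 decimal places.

0.158

At P = 53.9, Y = 6042: Q = 570.109.
Holding P constant, ∂Q/∂Y = 0.0149.
η_Y = (∂Q/∂Y)·(Y/Q) = 0.0149 × (6042/570.109) = 0.158.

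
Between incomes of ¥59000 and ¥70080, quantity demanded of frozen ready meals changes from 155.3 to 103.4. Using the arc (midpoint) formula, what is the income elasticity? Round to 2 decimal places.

ΔQ = 103.4 − 155.3 = -51.9; midpoint Q̄ = (155.3 + 103.4)/2 = 129.35.
ΔI = 70080 − 59000 = 11080; midpoint Ī = (59000 + 70080)/2 = 64540.
η = (ΔQ/Q̄) ÷ (ΔI/Ī) = (-51.9/129.35) ÷ (11080/64540) = -2.34.

-2.34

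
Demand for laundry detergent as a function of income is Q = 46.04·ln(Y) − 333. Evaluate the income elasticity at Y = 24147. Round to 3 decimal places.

At Y = 24147: Q = 131.632.
dQ/dY = 46.04/Y = 0.00190666 at this income.
η = (dQ/dY)·(Y/Q) = 0.00190666 × (24147/131.632) = 0.350.

0.350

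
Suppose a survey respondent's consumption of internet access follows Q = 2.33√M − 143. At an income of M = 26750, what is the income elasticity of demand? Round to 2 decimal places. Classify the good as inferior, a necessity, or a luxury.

0.80 (necessity)

At M = 26750: Q = 238.081.
dQ/dM = 2.33/(2√M) = 0.00712302 at this income.
η = (dQ/dM)·(M/Q) = 0.00712302 × (26750/238.081) = 0.80.
Since 0 < η < 1, the good is a necessity.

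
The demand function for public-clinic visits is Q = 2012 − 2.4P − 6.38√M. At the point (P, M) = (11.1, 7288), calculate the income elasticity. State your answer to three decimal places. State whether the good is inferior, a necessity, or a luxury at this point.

-0.189 (inferior good)

At P = 11.1, M = 7288: Q = 1440.701.
Holding P constant, ∂Q/∂M = -6.38/(2√M) = -0.0373669.
η_M = (∂Q/∂M)·(M/Q) = -0.0373669 × (7288/1440.701) = -0.189.
Since η < 0, this is an inferior good.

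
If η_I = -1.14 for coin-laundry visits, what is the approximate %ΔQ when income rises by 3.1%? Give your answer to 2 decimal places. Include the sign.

%ΔQ ≈ η × %ΔI = -1.14 × 3.1% = -3.53%.

-3.53%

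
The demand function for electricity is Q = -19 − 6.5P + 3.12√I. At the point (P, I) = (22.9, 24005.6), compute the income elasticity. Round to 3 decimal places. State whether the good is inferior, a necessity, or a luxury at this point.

At P = 22.9, I = 24005.6: Q = 315.555.
Holding P constant, ∂Q/∂I = 3.12/(2√I) = 0.0100686.
η_I = (∂Q/∂I)·(I/Q) = 0.0100686 × (24005.6/315.555) = 0.766.
Since 0 < η < 1, this is a necessity.

0.766 (necessity)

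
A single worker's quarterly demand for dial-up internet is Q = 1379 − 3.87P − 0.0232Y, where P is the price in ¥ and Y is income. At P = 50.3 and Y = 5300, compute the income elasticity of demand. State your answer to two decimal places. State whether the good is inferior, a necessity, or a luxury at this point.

-0.12 (inferior good)

At P = 50.3, Y = 5300: Q = 1061.379.
Holding P constant, ∂Q/∂Y = −0.0232.
η_Y = (∂Q/∂Y)·(Y/Q) = -0.0232 × (5300/1061.379) = -0.12.
Since η < 0, this is an inferior good.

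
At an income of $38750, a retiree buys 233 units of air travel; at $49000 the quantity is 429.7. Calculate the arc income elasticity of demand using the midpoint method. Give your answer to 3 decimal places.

2.541

ΔQ = 429.7 − 233 = 196.7; midpoint Q̄ = (233 + 429.7)/2 = 331.35.
ΔI = 49000 − 38750 = 10250; midpoint Ī = (38750 + 49000)/2 = 43875.
η = (ΔQ/Q̄) ÷ (ΔI/Ī) = (196.7/331.35) ÷ (10250/43875) = 2.541.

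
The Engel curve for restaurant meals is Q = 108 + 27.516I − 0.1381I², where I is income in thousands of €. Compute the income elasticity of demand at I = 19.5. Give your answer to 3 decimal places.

0.729

At I = 19.5: Q = 592.0495.
dQ/dI = 27.516 − 0.2762I = 22.13010.
η = (dQ/dI)·(I/Q) = 22.13010 × (19.5/592.0495) = 0.729.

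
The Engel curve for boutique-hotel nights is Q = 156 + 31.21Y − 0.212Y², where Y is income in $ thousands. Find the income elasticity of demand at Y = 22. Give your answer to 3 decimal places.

At Y = 22: Q = 740.0120.
dQ/dY = 31.21 − 0.424Y = 21.88200.
η = (dQ/dY)·(Y/Q) = 21.88200 × (22/740.0120) = 0.651.

0.651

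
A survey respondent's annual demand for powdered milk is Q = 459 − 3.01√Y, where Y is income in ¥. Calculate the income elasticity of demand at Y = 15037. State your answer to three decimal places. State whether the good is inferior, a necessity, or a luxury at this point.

-2.053 (inferior good)

At Y = 15037: Q = 89.897.
dQ/dY = -3.01/(2√Y) = -0.0122731 at this income.
η = (dQ/dY)·(Y/Q) = -0.0122731 × (15037/89.897) = -2.053.
Since η < 0, the good is an inferior good.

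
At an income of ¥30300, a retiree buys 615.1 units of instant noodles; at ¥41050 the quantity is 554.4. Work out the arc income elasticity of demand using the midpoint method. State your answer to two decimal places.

-0.34

ΔQ = 554.4 − 615.1 = -60.7; midpoint Q̄ = (615.1 + 554.4)/2 = 584.75.
ΔI = 41050 − 30300 = 10750; midpoint Ī = (30300 + 41050)/2 = 35675.
η = (ΔQ/Q̄) ÷ (ΔI/Ī) = (-60.7/584.75) ÷ (10750/35675) = -0.34.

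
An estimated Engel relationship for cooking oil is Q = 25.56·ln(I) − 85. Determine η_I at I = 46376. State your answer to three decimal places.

0.135

At I = 46376: Q = 189.630.
dQ/dI = 25.56/I = 0.000551147 at this income.
η = (dQ/dI)·(I/Q) = 0.000551147 × (46376/189.630) = 0.135.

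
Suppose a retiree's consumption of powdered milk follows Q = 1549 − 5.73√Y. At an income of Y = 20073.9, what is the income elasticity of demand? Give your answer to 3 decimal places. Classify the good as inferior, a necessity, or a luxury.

At Y = 20073.9: Q = 737.160.
dQ/dY = -5.73/(2√Y) = -0.0202213 at this income.
η = (dQ/dY)·(Y/Q) = -0.0202213 × (20073.9/737.160) = -0.551.
Since η < 0, the good is an inferior good.

-0.551 (inferior good)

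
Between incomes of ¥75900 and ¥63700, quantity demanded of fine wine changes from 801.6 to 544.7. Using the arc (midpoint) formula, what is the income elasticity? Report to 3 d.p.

ΔQ = 544.7 − 801.6 = -256.9; midpoint Q̄ = (801.6 + 544.7)/2 = 673.15.
ΔI = 63700 − 75900 = -12200; midpoint Ī = (75900 + 63700)/2 = 69800.
η = (ΔQ/Q̄) ÷ (ΔI/Ī) = (-256.9/673.15) ÷ (-12200/69800) = 2.183.

2.183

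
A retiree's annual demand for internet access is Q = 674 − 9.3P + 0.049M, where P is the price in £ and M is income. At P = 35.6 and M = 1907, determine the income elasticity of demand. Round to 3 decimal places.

0.214

At P = 35.6, M = 1907: Q = 436.363.
Holding P constant, ∂Q/∂M = 0.049.
η_M = (∂Q/∂M)·(M/Q) = 0.049 × (1907/436.363) = 0.214.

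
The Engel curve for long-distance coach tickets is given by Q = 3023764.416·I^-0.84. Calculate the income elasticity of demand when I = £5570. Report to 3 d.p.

For Q = A·I^β the income elasticity is constant and equal to β.
Here β = -0.84, so η = -0.840.

-0.840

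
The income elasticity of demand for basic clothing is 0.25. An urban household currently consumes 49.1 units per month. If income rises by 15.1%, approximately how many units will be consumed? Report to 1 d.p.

%ΔQ ≈ η × %ΔI = 0.25 × 15.1% = 3.775%.
New Q ≈ 49.1 × (1 + 0.03775) = 51.0.

51.0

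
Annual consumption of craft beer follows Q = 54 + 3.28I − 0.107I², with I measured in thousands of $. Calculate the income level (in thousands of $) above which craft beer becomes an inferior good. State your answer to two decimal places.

15.33

dQ/dI = 3.28 − 0.214I.
The good is inferior where dQ/dI < 0. Setting dQ/dI = 0 gives I = 3.28 / 0.214 = 15.33.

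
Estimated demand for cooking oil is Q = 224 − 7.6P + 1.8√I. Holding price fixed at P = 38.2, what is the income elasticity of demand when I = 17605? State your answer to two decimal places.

At P = 38.2, I = 17605: Q = 172.511.
Holding P constant, ∂Q/∂I = 1.8/(2√I) = 0.00678304.
η_I = (∂Q/∂I)·(I/Q) = 0.00678304 × (17605/172.511) = 0.69.

0.69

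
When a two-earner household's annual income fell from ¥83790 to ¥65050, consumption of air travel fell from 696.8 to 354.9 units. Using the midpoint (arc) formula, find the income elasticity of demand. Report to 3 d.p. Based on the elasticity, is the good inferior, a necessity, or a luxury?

2.582 (luxury)

ΔQ = 354.9 − 696.8 = -341.9; midpoint Q̄ = (696.8 + 354.9)/2 = 525.85.
ΔI = 65050 − 83790 = -18740; midpoint Ī = (83790 + 65050)/2 = 74420.
η = (ΔQ/Q̄) ÷ (ΔI/Ī) = (-341.9/525.85) ÷ (-18740/74420) = 2.582.
η > 1 ⇒ luxury.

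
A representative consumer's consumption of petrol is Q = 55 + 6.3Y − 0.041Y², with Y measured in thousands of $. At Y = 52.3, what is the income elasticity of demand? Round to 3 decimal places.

0.386

At Y = 52.3: Q = 272.3431.
dQ/dY = 6.3 − 0.082Y = 2.01140.
η = (dQ/dY)·(Y/Q) = 2.01140 × (52.3/272.3431) = 0.386.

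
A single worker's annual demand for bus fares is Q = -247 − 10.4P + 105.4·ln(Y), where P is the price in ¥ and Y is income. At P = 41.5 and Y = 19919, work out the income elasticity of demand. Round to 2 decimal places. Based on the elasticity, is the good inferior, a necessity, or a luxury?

At P = 41.5, Y = 19919: Q = 364.800.
Holding P constant, ∂Q/∂Y = 105.4/Y = 0.00529143.
η_Y = (∂Q/∂Y)·(Y/Q) = 0.00529143 × (19919/364.800) = 0.29.
Since 0 < η < 1, this is a necessity.

0.29 (necessity)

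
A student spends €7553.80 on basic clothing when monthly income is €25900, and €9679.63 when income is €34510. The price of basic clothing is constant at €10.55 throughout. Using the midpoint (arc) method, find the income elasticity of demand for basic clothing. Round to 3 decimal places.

0.865

With a constant price, Q₁ = 7553.80/10.55 = 716.000 and Q₂ = 9679.63/10.55 = 917.500 (equivalently, work directly with expenditure since P cancels).
Midpoint %ΔQ = (9679.63 − 7553.80)/8616.72 = 0.24671; midpoint %ΔI = (34510 − 25900)/30205 = 0.28505.
η = 0.24671 / 0.28505 = 0.865.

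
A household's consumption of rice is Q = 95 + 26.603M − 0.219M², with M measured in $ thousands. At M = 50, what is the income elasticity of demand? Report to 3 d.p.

0.268

At M = 50: Q = 877.6500.
dQ/dM = 26.603 − 0.438M = 4.70300.
η = (dQ/dM)·(M/Q) = 4.70300 × (50/877.6500) = 0.268.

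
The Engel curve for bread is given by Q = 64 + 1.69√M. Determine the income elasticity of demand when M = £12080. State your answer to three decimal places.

At M = 12080: Q = 249.746.
dQ/dM = 1.69/(2√M) = 0.00768817 at this income.
η = (dQ/dM)·(M/Q) = 0.00768817 × (12080/249.746) = 0.372.

0.372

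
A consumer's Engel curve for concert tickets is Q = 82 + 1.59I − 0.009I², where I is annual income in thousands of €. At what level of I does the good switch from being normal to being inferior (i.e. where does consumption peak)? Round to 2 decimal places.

dQ/dI = 1.59 − 0.018I.
The good is inferior where dQ/dI < 0. Setting dQ/dI = 0 gives I = 1.59 / 0.018 = 88.33.

88.33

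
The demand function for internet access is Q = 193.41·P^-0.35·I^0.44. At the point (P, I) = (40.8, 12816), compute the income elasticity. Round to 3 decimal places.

0.440

For a multiplicative demand Q = A·P^α·I^β, the income elasticity is β everywhere.
Here β = 0.44, so η = 0.440.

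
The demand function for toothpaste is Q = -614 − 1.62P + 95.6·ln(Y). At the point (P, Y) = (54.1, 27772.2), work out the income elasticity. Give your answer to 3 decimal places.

At P = 54.1, Y = 27772.2: Q = 276.517.
Holding P constant, ∂Q/∂Y = 95.6/Y = 0.00344229.
η_Y = (∂Q/∂Y)·(Y/Q) = 0.00344229 × (27772.2/276.517) = 0.346.

0.346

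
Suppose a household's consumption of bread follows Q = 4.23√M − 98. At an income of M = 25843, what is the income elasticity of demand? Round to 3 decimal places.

0.584

At M = 25843: Q = 582.005.
dQ/dM = 4.23/(2√M) = 0.0131565 at this income.
η = (dQ/dM)·(M/Q) = 0.0131565 × (25843/582.005) = 0.584.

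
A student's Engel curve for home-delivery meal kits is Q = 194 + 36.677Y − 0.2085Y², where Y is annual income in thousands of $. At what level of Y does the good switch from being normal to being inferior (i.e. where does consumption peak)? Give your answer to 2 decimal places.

dQ/dY = 36.677 − 0.417Y.
The good is inferior where dQ/dY < 0. Setting dQ/dY = 0 gives Y = 36.677 / 0.417 = 87.95.

87.95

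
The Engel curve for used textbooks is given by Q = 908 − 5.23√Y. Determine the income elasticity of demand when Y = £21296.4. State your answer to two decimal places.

-2.64

At Y = 21296.4: Q = 144.771.
dQ/dY = -5.23/(2√Y) = -0.0179192 at this income.
η = (dQ/dY)·(Y/Q) = -0.0179192 × (21296.4/144.771) = -2.64.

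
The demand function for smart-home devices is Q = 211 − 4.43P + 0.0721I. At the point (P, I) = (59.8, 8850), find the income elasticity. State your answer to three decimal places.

At P = 59.8, I = 8850: Q = 584.171.
Holding P constant, ∂Q/∂I = 0.0721.
η_I = (∂Q/∂I)·(I/Q) = 0.0721 × (8850/584.171) = 1.092.

1.092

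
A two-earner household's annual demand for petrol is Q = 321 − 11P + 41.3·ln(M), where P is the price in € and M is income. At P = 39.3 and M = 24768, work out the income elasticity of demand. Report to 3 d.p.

At P = 39.3, M = 24768: Q = 306.545.
Holding P constant, ∂Q/∂M = 41.3/M = 0.00166747.
η_M = (∂Q/∂M)·(M/Q) = 0.00166747 × (24768/306.545) = 0.135.

0.135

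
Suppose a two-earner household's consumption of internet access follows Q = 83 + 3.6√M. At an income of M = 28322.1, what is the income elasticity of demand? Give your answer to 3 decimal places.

0.440

At M = 28322.1: Q = 688.850.
dQ/dM = 3.6/(2√M) = 0.0106957 at this income.
η = (dQ/dM)·(M/Q) = 0.0106957 × (28322.1/688.850) = 0.440.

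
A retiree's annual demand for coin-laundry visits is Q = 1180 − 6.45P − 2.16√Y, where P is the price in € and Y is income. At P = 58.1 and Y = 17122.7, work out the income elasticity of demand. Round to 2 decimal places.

At P = 58.1, Y = 17122.7: Q = 522.611.
Holding P constant, ∂Q/∂Y = -2.16/(2√Y) = -0.00825349.
η_Y = (∂Q/∂Y)·(Y/Q) = -0.00825349 × (17122.7/522.611) = -0.27.

-0.27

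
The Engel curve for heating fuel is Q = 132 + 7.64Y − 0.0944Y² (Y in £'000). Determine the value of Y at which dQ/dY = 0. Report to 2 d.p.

40.47

dQ/dY = 7.64 − 0.1888Y.
The good is inferior where dQ/dY < 0. Setting dQ/dY = 0 gives Y = 7.64 / 0.1888 = 40.47.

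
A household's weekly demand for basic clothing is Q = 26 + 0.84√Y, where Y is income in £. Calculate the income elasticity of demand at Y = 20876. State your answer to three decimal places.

0.412

At Y = 20876: Q = 147.368.
dQ/dY = 0.84/(2√Y) = 0.00290687 at this income.
η = (dQ/dY)·(Y/Q) = 0.00290687 × (20876/147.368) = 0.412.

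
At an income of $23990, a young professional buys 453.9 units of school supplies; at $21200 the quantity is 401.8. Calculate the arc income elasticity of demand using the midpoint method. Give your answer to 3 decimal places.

0.986

ΔQ = 401.8 − 453.9 = -52.1; midpoint Q̄ = (453.9 + 401.8)/2 = 427.85.
ΔI = 21200 − 23990 = -2790; midpoint Ī = (23990 + 21200)/2 = 22595.
η = (ΔQ/Q̄) ÷ (ΔI/Ī) = (-52.1/427.85) ÷ (-2790/22595) = 0.986.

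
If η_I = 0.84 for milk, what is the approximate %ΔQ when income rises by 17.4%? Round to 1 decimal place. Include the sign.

%ΔQ ≈ η × %ΔI = 0.84 × 17.4% = 14.6%.

14.6%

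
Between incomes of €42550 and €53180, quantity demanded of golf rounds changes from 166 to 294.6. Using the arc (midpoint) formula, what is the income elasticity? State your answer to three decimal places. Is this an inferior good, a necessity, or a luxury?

ΔQ = 294.6 − 166 = 128.6; midpoint Q̄ = (166 + 294.6)/2 = 230.3.
ΔI = 53180 − 42550 = 10630; midpoint Ī = (42550 + 53180)/2 = 47865.
η = (ΔQ/Q̄) ÷ (ΔI/Ī) = (128.6/230.3) ÷ (10630/47865) = 2.514.
η > 1 ⇒ luxury.

2.514 (luxury)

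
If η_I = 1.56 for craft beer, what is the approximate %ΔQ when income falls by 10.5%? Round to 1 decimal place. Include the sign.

%ΔQ ≈ η × %ΔI = 1.56 × (-10.5%) = -16.4%.

-16.4%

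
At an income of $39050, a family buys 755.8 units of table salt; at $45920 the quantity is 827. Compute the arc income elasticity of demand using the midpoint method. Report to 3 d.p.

ΔQ = 827 − 755.8 = 71.2; midpoint Q̄ = (755.8 + 827)/2 = 791.4.
ΔI = 45920 − 39050 = 6870; midpoint Ī = (39050 + 45920)/2 = 42485.
η = (ΔQ/Q̄) ÷ (ΔI/Ī) = (71.2/791.4) ÷ (6870/42485) = 0.556.

0.556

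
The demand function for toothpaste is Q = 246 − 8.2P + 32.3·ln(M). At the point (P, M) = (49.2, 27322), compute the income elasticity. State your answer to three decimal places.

0.187

At P = 49.2, M = 27322: Q = 172.519.
Holding P constant, ∂Q/∂M = 32.3/M = 0.0011822.
η_M = (∂Q/∂M)·(M/Q) = 0.0011822 × (27322/172.519) = 0.187.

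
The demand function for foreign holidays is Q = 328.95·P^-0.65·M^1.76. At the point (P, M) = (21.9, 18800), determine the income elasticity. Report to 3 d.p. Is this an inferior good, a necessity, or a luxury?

For a multiplicative demand Q = A·P^α·M^β, the income elasticity is β everywhere.
Here β = 1.76, so η = 1.760.
Since η > 1, this is a luxury.

1.760 (luxury)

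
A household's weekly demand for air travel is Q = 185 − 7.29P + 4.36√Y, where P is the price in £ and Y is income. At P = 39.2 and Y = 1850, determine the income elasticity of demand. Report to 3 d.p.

1.081

At P = 39.2, Y = 1850: Q = 86.763.
Holding P constant, ∂Q/∂Y = 4.36/(2√Y) = 0.050684.
η_Y = (∂Q/∂Y)·(Y/Q) = 0.050684 × (1850/86.763) = 1.081.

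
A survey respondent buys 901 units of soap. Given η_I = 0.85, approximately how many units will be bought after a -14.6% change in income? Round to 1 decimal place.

789.2

%ΔQ ≈ η × %ΔI = 0.85 × (-14.6%) = -12.41%.
New Q ≈ 901 × (1 − 0.1241) = 789.2.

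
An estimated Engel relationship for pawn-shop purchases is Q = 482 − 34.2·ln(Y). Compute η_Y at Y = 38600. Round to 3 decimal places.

At Y = 38600: Q = 120.814.
dQ/dY = -34.2/Y = -0.00088601 at this income.
η = (dQ/dY)·(Y/Q) = -0.00088601 × (38600/120.814) = -0.283.

-0.283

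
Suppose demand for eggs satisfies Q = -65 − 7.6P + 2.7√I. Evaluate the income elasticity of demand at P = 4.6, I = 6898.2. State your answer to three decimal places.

At P = 4.6, I = 6898.2: Q = 124.290.
Holding P constant, ∂Q/∂I = 2.7/(2√I) = 0.0162542.
η_I = (∂Q/∂I)·(I/Q) = 0.0162542 × (6898.2/124.290) = 0.902.

0.902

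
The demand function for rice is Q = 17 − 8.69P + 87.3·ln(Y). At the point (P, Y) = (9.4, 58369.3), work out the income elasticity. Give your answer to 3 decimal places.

0.098

At P = 9.4, Y = 58369.3: Q = 893.392.
Holding P constant, ∂Q/∂Y = 87.3/Y = 0.00149565.
η_Y = (∂Q/∂Y)·(Y/Q) = 0.00149565 × (58369.3/893.392) = 0.098.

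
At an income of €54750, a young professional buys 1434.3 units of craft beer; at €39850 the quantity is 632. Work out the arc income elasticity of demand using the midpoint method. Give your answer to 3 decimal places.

2.465

ΔQ = 632 − 1434.3 = -802.3; midpoint Q̄ = (1434.3 + 632)/2 = 1033.15.
ΔI = 39850 − 54750 = -14900; midpoint Ī = (54750 + 39850)/2 = 47300.
η = (ΔQ/Q̄) ÷ (ΔI/Ī) = (-802.3/1033.15) ÷ (-14900/47300) = 2.465.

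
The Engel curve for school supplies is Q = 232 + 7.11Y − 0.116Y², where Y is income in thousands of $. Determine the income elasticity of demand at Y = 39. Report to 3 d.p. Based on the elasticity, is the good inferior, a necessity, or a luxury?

At Y = 39: Q = 332.8540.
dQ/dY = 7.11 − 0.232Y = -1.93800.
η = (dQ/dY)·(Y/Q) = -1.93800 × (39/332.8540) = -0.227.
η < 0 ⇒ inferior good.

-0.227 (inferior good)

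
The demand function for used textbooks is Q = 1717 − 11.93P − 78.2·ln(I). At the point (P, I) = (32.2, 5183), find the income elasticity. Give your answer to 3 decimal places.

At P = 32.2, I = 5183: Q = 663.999.
Holding P constant, ∂Q/∂I = -78.2/I = -0.0150878.
η_I = (∂Q/∂I)·(I/Q) = -0.0150878 × (5183/663.999) = -0.118.

-0.118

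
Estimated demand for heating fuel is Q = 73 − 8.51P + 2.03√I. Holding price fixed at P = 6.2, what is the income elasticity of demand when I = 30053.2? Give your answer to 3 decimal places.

At P = 6.2, I = 30053.2: Q = 372.156.
Holding P constant, ∂Q/∂I = 2.03/(2√I) = 0.00585492.
η_I = (∂Q/∂I)·(I/Q) = 0.00585492 × (30053.2/372.156) = 0.473.

0.473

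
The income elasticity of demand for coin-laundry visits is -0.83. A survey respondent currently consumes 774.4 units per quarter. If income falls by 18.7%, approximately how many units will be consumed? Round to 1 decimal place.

%ΔQ ≈ η × %ΔI = -0.83 × (-18.7%) = 15.521%.
New Q ≈ 774.4 × (1 + 0.15521) = 894.6.

894.6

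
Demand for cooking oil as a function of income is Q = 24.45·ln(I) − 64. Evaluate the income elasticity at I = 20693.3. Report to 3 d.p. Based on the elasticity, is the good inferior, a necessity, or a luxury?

At I = 20693.3: Q = 178.973.
dQ/dI = 24.45/I = 0.00118154 at this income.
η = (dQ/dI)·(I/Q) = 0.00118154 × (20693.3/178.973) = 0.137.
Since 0 < η < 1, the good is a necessity.

0.137 (necessity)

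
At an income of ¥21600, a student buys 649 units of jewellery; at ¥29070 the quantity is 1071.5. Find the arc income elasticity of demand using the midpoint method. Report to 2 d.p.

1.67

ΔQ = 1071.5 − 649 = 422.5; midpoint Q̄ = (649 + 1071.5)/2 = 860.25.
ΔI = 29070 − 21600 = 7470; midpoint Ī = (21600 + 29070)/2 = 25335.
η = (ΔQ/Q̄) ÷ (ΔI/Ī) = (422.5/860.25) ÷ (7470/25335) = 1.67.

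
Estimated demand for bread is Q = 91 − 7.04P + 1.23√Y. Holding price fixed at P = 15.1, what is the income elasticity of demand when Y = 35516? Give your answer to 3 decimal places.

At P = 15.1, Y = 35516: Q = 216.498.
Holding P constant, ∂Q/∂Y = 1.23/(2√Y) = 0.00326335.
η_Y = (∂Q/∂Y)·(Y/Q) = 0.00326335 × (35516/216.498) = 0.535.

0.535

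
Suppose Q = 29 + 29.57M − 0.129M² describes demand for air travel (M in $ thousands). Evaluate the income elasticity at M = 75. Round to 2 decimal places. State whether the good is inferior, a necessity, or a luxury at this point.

At M = 75: Q = 1521.1250.
dQ/dM = 29.57 − 0.258M = 10.22000.
η = (dQ/dM)·(M/Q) = 10.22000 × (75/1521.1250) = 0.50.
0 < η < 1 ⇒ necessity.

0.50 (necessity)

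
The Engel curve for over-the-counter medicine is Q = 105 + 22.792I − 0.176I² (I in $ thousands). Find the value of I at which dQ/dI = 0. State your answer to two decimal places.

dQ/dI = 22.792 − 0.352I.
The good is inferior where dQ/dI < 0. Setting dQ/dI = 0 gives I = 22.792 / 0.352 = 64.75.

64.75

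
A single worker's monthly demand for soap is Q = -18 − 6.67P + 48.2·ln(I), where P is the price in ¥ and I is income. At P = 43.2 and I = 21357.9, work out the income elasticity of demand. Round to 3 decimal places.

0.276

At P = 43.2, I = 21357.9: Q = 174.370.
Holding P constant, ∂Q/∂I = 48.2/I = 0.00225678.
η_I = (∂Q/∂I)·(I/Q) = 0.00225678 × (21357.9/174.370) = 0.276.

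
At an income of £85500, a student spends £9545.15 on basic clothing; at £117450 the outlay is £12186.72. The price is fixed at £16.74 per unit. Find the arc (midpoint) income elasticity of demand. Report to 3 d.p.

With a constant price, Q₁ = 9545.15/16.74 = 570.200 and Q₂ = 12186.72/16.74 = 728.000 (equivalently, work directly with expenditure since P cancels).
Midpoint %ΔQ = (12186.72 − 9545.15)/10865.94 = 0.24311; midpoint %ΔI = (117450 − 85500)/101475 = 0.31486.
η = 0.24311 / 0.31486 = 0.772.

0.772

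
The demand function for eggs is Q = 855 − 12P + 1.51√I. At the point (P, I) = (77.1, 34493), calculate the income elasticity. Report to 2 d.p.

0.67

At P = 77.1, I = 34493: Q = 210.242.
Holding P constant, ∂Q/∂I = 1.51/(2√I) = 0.0040652.
η_I = (∂Q/∂I)·(I/Q) = 0.0040652 × (34493/210.242) = 0.67.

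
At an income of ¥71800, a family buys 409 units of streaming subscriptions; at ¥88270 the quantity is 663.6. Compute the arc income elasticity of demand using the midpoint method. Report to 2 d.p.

2.31

ΔQ = 663.6 − 409 = 254.6; midpoint Q̄ = (409 + 663.6)/2 = 536.3.
ΔI = 88270 − 71800 = 16470; midpoint Ī = (71800 + 88270)/2 = 80035.
η = (ΔQ/Q̄) ÷ (ΔI/Ī) = (254.6/536.3) ÷ (16470/80035) = 2.31.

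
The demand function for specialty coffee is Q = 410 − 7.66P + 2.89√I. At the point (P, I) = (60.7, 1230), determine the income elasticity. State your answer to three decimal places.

1.092

At P = 60.7, I = 1230: Q = 46.394.
Holding P constant, ∂Q/∂I = 2.89/(2√I) = 0.0412017.
η_I = (∂Q/∂I)·(I/Q) = 0.0412017 × (1230/46.394) = 1.092.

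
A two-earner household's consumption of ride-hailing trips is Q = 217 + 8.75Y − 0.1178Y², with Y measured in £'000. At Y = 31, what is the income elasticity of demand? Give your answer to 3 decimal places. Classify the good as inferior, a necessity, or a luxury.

0.120 (necessity)

At Y = 31: Q = 375.0442.
dQ/dY = 8.75 − 0.2356Y = 1.44640.
η = (dQ/dY)·(Y/Q) = 1.44640 × (31/375.0442) = 0.120.
0 < η < 1 ⇒ necessity.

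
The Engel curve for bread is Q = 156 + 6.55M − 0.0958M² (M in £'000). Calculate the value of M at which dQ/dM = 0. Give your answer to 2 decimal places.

34.19

dQ/dM = 6.55 − 0.1916M.
The good is inferior where dQ/dM < 0. Setting dQ/dM = 0 gives M = 6.55 / 0.1916 = 34.19.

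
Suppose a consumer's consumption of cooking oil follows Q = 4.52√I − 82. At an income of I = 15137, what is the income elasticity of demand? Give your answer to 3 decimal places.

At I = 15137: Q = 474.107.
dQ/dI = 4.52/(2√I) = 0.0183691 at this income.
η = (dQ/dI)·(I/Q) = 0.0183691 × (15137/474.107) = 0.586.

0.586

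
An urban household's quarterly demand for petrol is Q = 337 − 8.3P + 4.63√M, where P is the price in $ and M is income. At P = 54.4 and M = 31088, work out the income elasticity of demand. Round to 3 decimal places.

0.582

At P = 54.4, M = 31088: Q = 701.832.
Holding P constant, ∂Q/∂M = 4.63/(2√M) = 0.0131297.
η_M = (∂Q/∂M)·(M/Q) = 0.0131297 × (31088/701.832) = 0.582.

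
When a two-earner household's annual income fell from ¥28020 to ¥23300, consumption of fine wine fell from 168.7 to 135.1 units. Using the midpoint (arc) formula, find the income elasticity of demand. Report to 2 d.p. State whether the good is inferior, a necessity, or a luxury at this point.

ΔQ = 135.1 − 168.7 = -33.6; midpoint Q̄ = (168.7 + 135.1)/2 = 151.9.
ΔI = 23300 − 28020 = -4720; midpoint Ī = (28020 + 23300)/2 = 25660.
η = (ΔQ/Q̄) ÷ (ΔI/Ī) = (-33.6/151.9) ÷ (-4720/25660) = 1.20.
η > 1 ⇒ luxury.

1.20 (luxury)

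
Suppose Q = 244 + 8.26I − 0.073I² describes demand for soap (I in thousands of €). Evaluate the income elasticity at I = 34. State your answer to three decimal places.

At I = 34: Q = 440.4520.
dQ/dI = 8.26 − 0.146I = 3.29600.
η = (dQ/dI)·(I/Q) = 3.29600 × (34/440.4520) = 0.254.

0.254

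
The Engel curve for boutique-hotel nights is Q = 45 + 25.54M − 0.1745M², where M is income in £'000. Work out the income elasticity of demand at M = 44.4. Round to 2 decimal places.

At M = 44.4: Q = 834.9737.
dQ/dM = 25.54 − 0.349M = 10.04440.
η = (dQ/dM)·(M/Q) = 10.04440 × (44.4/834.9737) = 0.53.

0.53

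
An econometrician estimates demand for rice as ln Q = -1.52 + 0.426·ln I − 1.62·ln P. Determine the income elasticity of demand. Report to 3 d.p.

0.426

In a log-linear demand, the coefficient on ln I is the income elasticity.
So η = 0.426.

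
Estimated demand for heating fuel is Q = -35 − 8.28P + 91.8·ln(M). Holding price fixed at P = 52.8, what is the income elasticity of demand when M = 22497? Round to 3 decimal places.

At P = 52.8, M = 22497: Q = 447.756.
Holding P constant, ∂Q/∂M = 91.8/M = 0.00408054.
η_M = (∂Q/∂M)·(M/Q) = 0.00408054 × (22497/447.756) = 0.205.

0.205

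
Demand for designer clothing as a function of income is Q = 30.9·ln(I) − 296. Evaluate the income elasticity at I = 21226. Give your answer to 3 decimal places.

2.606

At I = 21226: Q = 11.856.
dQ/dI = 30.9/I = 0.00145576 at this income.
η = (dQ/dI)·(I/Q) = 0.00145576 × (21226/11.856) = 2.606.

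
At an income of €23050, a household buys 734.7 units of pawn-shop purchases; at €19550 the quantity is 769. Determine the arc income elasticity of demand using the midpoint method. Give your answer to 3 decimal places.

ΔQ = 769 − 734.7 = 34.3; midpoint Q̄ = (734.7 + 769)/2 = 751.85.
ΔI = 19550 − 23050 = -3500; midpoint Ī = (23050 + 19550)/2 = 21300.
η = (ΔQ/Q̄) ÷ (ΔI/Ī) = (34.3/751.85) ÷ (-3500/21300) = -0.278.

-0.278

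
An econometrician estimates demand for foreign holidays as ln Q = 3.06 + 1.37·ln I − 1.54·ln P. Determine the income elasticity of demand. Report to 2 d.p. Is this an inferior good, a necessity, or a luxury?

1.37 (luxury)

In a log-linear demand, the coefficient on ln I is the income elasticity.
So η = 1.37.
η > 1 ⇒ luxury.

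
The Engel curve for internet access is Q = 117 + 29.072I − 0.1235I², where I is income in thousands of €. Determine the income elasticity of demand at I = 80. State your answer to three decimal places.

0.451

At I = 80: Q = 1652.3600.
dQ/dI = 29.072 − 0.247I = 9.31200.
η = (dQ/dI)·(I/Q) = 9.31200 × (80/1652.3600) = 0.451.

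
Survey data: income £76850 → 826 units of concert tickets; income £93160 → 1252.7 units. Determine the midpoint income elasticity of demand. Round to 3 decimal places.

ΔQ = 1252.7 − 826 = 426.7; midpoint Q̄ = (826 + 1252.7)/2 = 1039.35.
ΔI = 93160 − 76850 = 16310; midpoint Ī = (76850 + 93160)/2 = 85005.
η = (ΔQ/Q̄) ÷ (ΔI/Ī) = (426.7/1039.35) ÷ (16310/85005) = 2.140.

2.140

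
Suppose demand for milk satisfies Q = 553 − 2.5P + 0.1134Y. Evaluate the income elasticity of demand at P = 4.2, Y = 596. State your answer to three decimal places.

0.111

At P = 4.2, Y = 596: Q = 610.086.
Holding P constant, ∂Q/∂Y = 0.1134.
η_Y = (∂Q/∂Y)·(Y/Q) = 0.1134 × (596/610.086) = 0.111.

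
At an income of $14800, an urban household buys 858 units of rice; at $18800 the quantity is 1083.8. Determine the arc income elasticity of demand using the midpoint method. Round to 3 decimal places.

0.977

ΔQ = 1083.8 − 858 = 225.8; midpoint Q̄ = (858 + 1083.8)/2 = 970.9.
ΔI = 18800 − 14800 = 4000; midpoint Ī = (14800 + 18800)/2 = 16800.
η = (ΔQ/Q̄) ÷ (ΔI/Ī) = (225.8/970.9) ÷ (4000/16800) = 0.977.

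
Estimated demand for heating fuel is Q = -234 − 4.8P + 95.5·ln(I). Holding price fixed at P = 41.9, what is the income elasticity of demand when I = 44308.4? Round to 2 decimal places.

0.16

At P = 41.9, I = 44308.4: Q = 586.628.
Holding P constant, ∂Q/∂I = 95.5/I = 0.00215535.
η_I = (∂Q/∂I)·(I/Q) = 0.00215535 × (44308.4/586.628) = 0.16.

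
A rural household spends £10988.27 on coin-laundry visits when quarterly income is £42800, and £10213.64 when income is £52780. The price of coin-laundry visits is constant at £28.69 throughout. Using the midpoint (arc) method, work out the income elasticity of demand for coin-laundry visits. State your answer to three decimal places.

With a constant price, Q₁ = 10988.27/28.69 = 383.000 and Q₂ = 10213.64/28.69 = 356.000 (equivalently, work directly with expenditure since P cancels).
Midpoint %ΔQ = (10213.64 − 10988.27)/10600.96 = -0.07307; midpoint %ΔI = (52780 − 42800)/47790 = 0.20883.
η = -0.07307 / 0.20883 = -0.350.

-0.350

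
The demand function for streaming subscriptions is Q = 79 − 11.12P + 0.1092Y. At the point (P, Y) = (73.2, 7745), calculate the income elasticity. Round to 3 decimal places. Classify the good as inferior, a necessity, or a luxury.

7.635 (luxury)

At P = 73.2, Y = 7745: Q = 110.770.
Holding P constant, ∂Q/∂Y = 0.1092.
η_Y = (∂Q/∂Y)·(Y/Q) = 0.1092 × (7745/110.770) = 7.635.
Since η > 1, this is a luxury.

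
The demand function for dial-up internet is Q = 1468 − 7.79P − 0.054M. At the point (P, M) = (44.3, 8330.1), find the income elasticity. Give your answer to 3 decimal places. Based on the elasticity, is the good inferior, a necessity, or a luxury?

-0.668 (inferior good)

At P = 44.3, M = 8330.1: Q = 673.078.
Holding P constant, ∂Q/∂M = −0.054.
η_M = (∂Q/∂M)·(M/Q) = -0.054 × (8330.1/673.078) = -0.668.
Since η < 0, this is an inferior good.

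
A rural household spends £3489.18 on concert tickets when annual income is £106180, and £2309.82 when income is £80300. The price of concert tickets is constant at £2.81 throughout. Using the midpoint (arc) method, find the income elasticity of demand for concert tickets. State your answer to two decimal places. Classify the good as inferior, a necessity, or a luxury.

1.47 (luxury)

With a constant price, Q₁ = 3489.18/2.81 = 1241.701 and Q₂ = 2309.82/2.81 = 822.000 (equivalently, work directly with expenditure since P cancels).
Midpoint %ΔQ = (2309.82 − 3489.18)/2899.50 = -0.40675; midpoint %ΔI = (80300 − 106180)/93240 = -0.27756.
η = -0.40675 / -0.27756 = 1.47.
η > 1 ⇒ luxury.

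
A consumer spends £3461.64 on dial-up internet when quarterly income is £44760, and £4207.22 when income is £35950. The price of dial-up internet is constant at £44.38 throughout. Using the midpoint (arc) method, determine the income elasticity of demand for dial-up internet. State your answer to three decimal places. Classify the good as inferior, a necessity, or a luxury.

-0.891 (inferior good)

With a constant price, Q₁ = 3461.64/44.38 = 78.000 and Q₂ = 4207.22/44.38 = 94.800 (equivalently, work directly with expenditure since P cancels).
Midpoint %ΔQ = (4207.22 − 3461.64)/3834.43 = 0.19444; midpoint %ΔI = (35950 − 44760)/40355 = -0.21831.
η = 0.19444 / -0.21831 = -0.891.
η < 0 ⇒ inferior good.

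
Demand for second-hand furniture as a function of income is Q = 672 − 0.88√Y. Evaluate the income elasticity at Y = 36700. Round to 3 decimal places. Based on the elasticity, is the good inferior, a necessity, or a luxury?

-0.167 (inferior good)

At Y = 36700: Q = 503.416.
dQ/dY = -0.88/(2√Y) = -0.00229678 at this income.
η = (dQ/dY)·(Y/Q) = -0.00229678 × (36700/503.416) = -0.167.
Since η < 0, the good is an inferior good.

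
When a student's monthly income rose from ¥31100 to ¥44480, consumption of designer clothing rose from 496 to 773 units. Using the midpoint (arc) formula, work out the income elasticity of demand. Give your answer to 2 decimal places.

1.23

ΔQ = 773 − 496 = 277; midpoint Q̄ = (496 + 773)/2 = 634.5.
ΔI = 44480 − 31100 = 13380; midpoint Ī = (31100 + 44480)/2 = 37790.
η = (ΔQ/Q̄) ÷ (ΔI/Ī) = (277/634.5) ÷ (13380/37790) = 1.23.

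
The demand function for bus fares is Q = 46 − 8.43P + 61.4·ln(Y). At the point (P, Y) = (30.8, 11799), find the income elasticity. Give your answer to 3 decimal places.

0.170

At P = 30.8, Y = 11799: Q = 362.028.
Holding P constant, ∂Q/∂Y = 61.4/Y = 0.00520383.
η_Y = (∂Q/∂Y)·(Y/Q) = 0.00520383 × (11799/362.028) = 0.170.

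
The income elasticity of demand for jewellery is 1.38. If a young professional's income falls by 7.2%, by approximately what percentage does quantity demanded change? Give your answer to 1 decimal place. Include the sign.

-9.9%

%ΔQ ≈ η × %ΔI = 1.38 × (-7.2%) = -9.9%.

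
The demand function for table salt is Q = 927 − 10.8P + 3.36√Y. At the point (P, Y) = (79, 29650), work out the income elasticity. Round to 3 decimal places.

0.443

At P = 79, Y = 29650: Q = 652.364.
Holding P constant, ∂Q/∂Y = 3.36/(2√Y) = 0.00975656.
η_Y = (∂Q/∂Y)·(Y/Q) = 0.00975656 × (29650/652.364) = 0.443.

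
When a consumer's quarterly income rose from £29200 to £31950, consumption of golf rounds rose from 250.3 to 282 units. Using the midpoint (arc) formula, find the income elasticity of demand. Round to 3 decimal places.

1.324

ΔQ = 282 − 250.3 = 31.7; midpoint Q̄ = (250.3 + 282)/2 = 266.15.
ΔI = 31950 − 29200 = 2750; midpoint Ī = (29200 + 31950)/2 = 30575.
η = (ΔQ/Q̄) ÷ (ΔI/Ī) = (31.7/266.15) ÷ (2750/30575) = 1.324.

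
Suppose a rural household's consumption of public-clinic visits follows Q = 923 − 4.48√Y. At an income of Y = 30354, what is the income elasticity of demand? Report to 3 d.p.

-2.739

At Y = 30354: Q = 142.477.
dQ/dY = -4.48/(2√Y) = -0.012857 at this income.
η = (dQ/dY)·(Y/Q) = -0.012857 × (30354/142.477) = -2.739.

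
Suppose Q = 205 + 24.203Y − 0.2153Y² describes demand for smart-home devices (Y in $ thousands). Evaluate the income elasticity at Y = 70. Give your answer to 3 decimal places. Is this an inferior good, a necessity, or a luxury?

-0.492 (inferior good)

At Y = 70: Q = 844.2400.
dQ/dY = 24.203 − 0.4306Y = -5.93900.
η = (dQ/dY)·(Y/Q) = -5.93900 × (70/844.2400) = -0.492.
η < 0 ⇒ inferior good.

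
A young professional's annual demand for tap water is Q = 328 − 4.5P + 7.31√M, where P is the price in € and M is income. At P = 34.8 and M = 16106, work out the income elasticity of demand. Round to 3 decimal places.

At P = 34.8, M = 16106: Q = 1099.108.
Holding P constant, ∂Q/∂M = 7.31/(2√M) = 0.0288001.
η_M = (∂Q/∂M)·(M/Q) = 0.0288001 × (16106/1099.108) = 0.422.

0.422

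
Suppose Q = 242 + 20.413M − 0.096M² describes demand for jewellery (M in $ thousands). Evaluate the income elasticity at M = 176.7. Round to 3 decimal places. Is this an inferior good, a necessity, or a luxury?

-2.804 (inferior good)

At M = 176.7: Q = 851.5797.
dQ/dM = 20.413 − 0.192M = -13.51340.
η = (dQ/dM)·(M/Q) = -13.51340 × (176.7/851.5797) = -2.804.
η < 0 ⇒ inferior good.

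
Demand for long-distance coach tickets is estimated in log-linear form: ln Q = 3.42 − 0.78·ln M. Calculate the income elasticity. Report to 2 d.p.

In a log-linear demand, the coefficient on ln M is the income elasticity.
So η = -0.78.

-0.78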